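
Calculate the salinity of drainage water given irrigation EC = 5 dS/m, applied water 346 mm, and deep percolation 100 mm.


EC_dw = EC_iw * D_iw / D_dw
EC_dw = 5 * 346 / 100
EC_dw = 1730 / 100

17.3000 dS/m


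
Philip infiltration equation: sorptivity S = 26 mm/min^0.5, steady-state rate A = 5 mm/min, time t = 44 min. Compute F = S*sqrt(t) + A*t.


F = S*sqrt(t) + A*t
F = 26*sqrt(44) + 5*44
F = 26*6.633250 + 220

392.4645 mm


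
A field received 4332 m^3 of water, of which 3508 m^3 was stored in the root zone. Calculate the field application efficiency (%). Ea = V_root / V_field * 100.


Ea = V_root / V_field * 100 = 3508 / 4332 * 100 = 80.9788%

80.9788 %


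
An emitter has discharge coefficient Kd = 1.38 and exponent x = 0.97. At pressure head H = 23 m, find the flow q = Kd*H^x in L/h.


q = Kd * H^x = 1.38 * 23^0.97 = 1.38 * 20.935146

28.8905 L/h


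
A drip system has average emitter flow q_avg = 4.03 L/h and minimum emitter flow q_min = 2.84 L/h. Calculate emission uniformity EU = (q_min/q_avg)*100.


EU = (q_min/q_avg)*100 = (2.84/4.03)*100 = 70.4715%

70.4715 %


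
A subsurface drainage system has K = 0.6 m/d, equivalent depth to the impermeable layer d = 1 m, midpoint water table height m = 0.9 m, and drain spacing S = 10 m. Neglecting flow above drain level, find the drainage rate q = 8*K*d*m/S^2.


q = 8*K*d*m/S^2
q = 8*0.6*1*0.9/10^2
q = 4.3200 / 100

0.0432 m/d


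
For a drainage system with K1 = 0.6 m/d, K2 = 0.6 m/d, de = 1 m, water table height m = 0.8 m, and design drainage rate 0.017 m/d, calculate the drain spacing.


S^2 = 8*K2*de*m/q + 4*K1*m^2/q
S^2 = 8*0.6*1*0.8/0.017 + 4*0.6*0.8^2/0.017
S = sqrt(316.2353)

17.7830 m


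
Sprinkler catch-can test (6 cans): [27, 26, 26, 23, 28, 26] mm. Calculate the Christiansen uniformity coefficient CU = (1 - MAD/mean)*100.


mean = 26.000000 mm
MAD = 1.000000 mm
CU = (1 - 1.000000/26.000000)*100

96.1538 %


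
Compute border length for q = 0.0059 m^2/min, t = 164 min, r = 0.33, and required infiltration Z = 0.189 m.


L = q*t/((1+r)*Z)
L = 0.0059*164/((1+0.33)*0.189)
L = 0.9676/0.25137

3.8493 m


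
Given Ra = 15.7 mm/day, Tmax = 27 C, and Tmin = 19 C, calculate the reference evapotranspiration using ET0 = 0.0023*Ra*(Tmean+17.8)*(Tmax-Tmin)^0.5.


Tmean = (Tmax + Tmin)/2 = (27 + 19)/2 = 23.0
ET0 = 0.0023 * 15.7 * (23.0 + 17.8) * sqrt(27 - 19)
ET0 = 0.0023 * 15.7 * 40.8 * 2.828427

4.1671 mm/day


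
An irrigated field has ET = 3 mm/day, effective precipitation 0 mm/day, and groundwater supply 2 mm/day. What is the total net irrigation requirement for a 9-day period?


Daily deficit = ET - Pe - GW = 3 - 0 - 2 = 1 mm/day
NIR = 1 * 9 = 9 mm

9.0000 mm


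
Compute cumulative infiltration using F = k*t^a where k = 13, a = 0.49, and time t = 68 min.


F = k * t^a = 13 * 68^0.49
F = 13 * 7.905500

102.7715 mm


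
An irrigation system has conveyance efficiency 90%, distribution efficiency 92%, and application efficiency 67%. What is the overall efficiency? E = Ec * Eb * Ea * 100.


Ec = 0.9, Eb = 0.92, Ea = 0.67
E = 0.9 * 0.92 * 0.67 * 100 = 55.4760%

55.4760 %


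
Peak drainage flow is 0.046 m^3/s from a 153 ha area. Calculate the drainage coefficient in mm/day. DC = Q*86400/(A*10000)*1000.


DC = Q * 86400 / (A * 10000) * 1000
DC = 0.046 * 86400 / (153 * 10000) * 1000
DC = 3974400.0000 / 1530000

2.5976 mm/day


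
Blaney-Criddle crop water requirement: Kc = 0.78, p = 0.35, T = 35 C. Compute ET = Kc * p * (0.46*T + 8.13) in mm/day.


ET = Kc * p * (0.46*T + 8.13)
ET = 0.78 * 0.35 * (0.46*35 + 8.13)
ET = 0.78 * 0.35 * 24.2300

6.6148 mm/day


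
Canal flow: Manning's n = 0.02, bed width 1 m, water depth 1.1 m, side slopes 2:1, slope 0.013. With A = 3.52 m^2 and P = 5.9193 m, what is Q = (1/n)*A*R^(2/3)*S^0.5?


R = A/P = 3.52/5.9193 = 0.594665
Q = (1/0.02) * 3.52 * 0.594665^(2/3) * 0.013^0.5

14.1906 m^3/s


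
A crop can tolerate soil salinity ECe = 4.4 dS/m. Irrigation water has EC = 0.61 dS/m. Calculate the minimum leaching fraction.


LR = ECiw / (5*ECe - ECiw)
LR = 0.61 / (5*4.4 - 0.61)
LR = 0.61 / 21.3900

0.0285


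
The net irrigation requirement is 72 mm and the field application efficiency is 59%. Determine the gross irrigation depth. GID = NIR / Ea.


Ea = 59% = 0.59
GID = NIR / Ea = 72 / 0.59 = 122.0339 mm

122.0339 mm


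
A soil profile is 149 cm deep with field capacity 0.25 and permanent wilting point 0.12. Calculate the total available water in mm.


AWC = (FC - PWP) * d * 10
AWC = (0.25 - 0.12) * 149 * 10
AWC = 0.1300 * 149 * 10

193.7000 mm


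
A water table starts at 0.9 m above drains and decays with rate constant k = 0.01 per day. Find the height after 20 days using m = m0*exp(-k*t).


m = m0 * exp(-k*t)
m = 0.9 * exp(-0.01 * 20)
m = 0.9 * exp(-0.2000)

0.7369 m


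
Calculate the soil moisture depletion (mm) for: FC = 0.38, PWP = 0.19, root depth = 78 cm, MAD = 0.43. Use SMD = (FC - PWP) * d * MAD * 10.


SMD = (FC - PWP) * d * MAD * 10
SMD = (0.38 - 0.19) * 78 * 0.43 * 10
SMD = 0.1900 * 78 * 0.43 * 10

63.7260 mm


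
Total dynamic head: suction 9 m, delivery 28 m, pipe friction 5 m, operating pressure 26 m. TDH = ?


TDH = Hs + Hd + hf + Hp = 9 + 28 + 5 + 26 = 68

68 m


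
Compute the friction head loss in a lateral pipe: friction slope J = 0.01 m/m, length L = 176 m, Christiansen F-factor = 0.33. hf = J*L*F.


hf = J * L * F = 0.01 * 176 * 0.33 = 0.5808 m

0.5808 m


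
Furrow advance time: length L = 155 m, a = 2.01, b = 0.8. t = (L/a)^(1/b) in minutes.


t = (L/a)^(1/b)
t = (155/2.01)^(1/0.8)
t = 77.114428^(1/0.8)

228.5175 min


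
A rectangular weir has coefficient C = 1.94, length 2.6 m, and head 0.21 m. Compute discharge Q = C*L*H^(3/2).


Q = C * L * H^(3/2) = 1.94 * 2.6 * 0.21^1.5 = 1.94 * 2.6 * 0.096234

0.4854 m^3/s


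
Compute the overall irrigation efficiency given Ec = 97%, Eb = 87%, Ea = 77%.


Ec = 0.97, Eb = 0.87, Ea = 0.77
E = 0.97 * 0.87 * 0.77 * 100 = 64.9803%

64.9803 %


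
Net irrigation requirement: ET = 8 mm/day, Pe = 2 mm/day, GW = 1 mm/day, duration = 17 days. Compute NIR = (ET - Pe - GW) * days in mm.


Daily deficit = ET - Pe - GW = 8 - 2 - 1 = 5 mm/day
NIR = 5 * 17 = 85 mm

85.0000 mm


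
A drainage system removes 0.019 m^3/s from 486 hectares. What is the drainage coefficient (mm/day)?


DC = Q * 86400 / (A * 10000) * 1000
DC = 0.019 * 86400 / (486 * 10000) * 1000
DC = 1641600.0000 / 4860000

0.3378 mm/day


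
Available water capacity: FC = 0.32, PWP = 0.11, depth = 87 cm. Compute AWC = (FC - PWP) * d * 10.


AWC = (FC - PWP) * d * 10
AWC = (0.32 - 0.11) * 87 * 10
AWC = 0.2100 * 87 * 10

182.7000 mm


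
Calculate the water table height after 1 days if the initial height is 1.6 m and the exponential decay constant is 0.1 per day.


m = m0 * exp(-k*t)
m = 1.6 * exp(-0.1 * 1)
m = 1.6 * exp(-0.1000)

1.4477 m


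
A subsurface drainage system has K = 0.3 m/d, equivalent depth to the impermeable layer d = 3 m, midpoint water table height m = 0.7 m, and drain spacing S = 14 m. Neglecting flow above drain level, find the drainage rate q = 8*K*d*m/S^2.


q = 8*K*d*m/S^2
q = 8*0.3*3*0.7/14^2
q = 5.0400 / 196

0.0257 m/d


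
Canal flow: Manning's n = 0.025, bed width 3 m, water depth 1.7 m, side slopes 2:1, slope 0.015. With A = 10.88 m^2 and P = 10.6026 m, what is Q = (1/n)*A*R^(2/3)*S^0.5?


R = A/P = 10.88/10.6026 = 1.026163
Q = (1/0.025) * 10.88 * 1.026163^(2/3) * 0.015^0.5

54.2266 m^3/s


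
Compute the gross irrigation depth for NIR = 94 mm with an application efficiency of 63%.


Ea = 63% = 0.63
GID = NIR / Ea = 94 / 0.63 = 149.2063 mm

149.2063 mm


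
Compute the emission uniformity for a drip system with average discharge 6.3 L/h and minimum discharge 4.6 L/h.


EU = (q_min/q_avg)*100 = (4.6/6.3)*100 = 73.0159%

73.0159 %


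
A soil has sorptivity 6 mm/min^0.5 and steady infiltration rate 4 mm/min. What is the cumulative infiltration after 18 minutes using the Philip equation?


F = S*sqrt(t) + A*t
F = 6*sqrt(18) + 4*18
F = 6*4.242641 + 72

97.4558 mm


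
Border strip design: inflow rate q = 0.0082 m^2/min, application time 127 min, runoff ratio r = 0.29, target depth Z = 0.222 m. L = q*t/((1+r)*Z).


L = q*t/((1+r)*Z)
L = 0.0082*127/((1+0.29)*0.222)
L = 1.0414/0.28638

3.6364 m


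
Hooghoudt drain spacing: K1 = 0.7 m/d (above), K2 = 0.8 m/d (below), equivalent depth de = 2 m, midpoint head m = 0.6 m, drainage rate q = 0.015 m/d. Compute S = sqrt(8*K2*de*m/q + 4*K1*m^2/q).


S^2 = 8*K2*de*m/q + 4*K1*m^2/q
S^2 = 8*0.8*2*0.6/0.015 + 4*0.7*0.6^2/0.015
S = sqrt(579.2000)

24.0666 m


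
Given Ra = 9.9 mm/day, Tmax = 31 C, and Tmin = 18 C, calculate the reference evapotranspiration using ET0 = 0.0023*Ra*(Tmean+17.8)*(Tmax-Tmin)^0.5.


Tmean = (Tmax + Tmin)/2 = (31 + 18)/2 = 24.5
ET0 = 0.0023 * 9.9 * (24.5 + 17.8) * sqrt(31 - 18)
ET0 = 0.0023 * 9.9 * 42.3 * 3.605551

3.4728 mm/day


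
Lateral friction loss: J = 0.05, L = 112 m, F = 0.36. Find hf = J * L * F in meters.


hf = J * L * F = 0.05 * 112 * 0.36 = 2.0160 m

2.0160 m


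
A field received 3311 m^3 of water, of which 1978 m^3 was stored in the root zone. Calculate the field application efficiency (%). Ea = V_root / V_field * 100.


Ea = V_root / V_field * 100 = 1978 / 3311 * 100 = 59.7403%

59.7403 %


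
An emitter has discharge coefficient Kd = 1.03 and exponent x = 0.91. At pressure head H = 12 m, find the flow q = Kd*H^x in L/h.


q = Kd * H^x = 1.03 * 12^0.91 = 1.03 * 9.595220

9.8831 L/h


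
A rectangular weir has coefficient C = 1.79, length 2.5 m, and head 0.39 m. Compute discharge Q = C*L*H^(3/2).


Q = C * L * H^(3/2) = 1.79 * 2.5 * 0.39^1.5 = 1.79 * 2.5 * 0.243555

1.0899 m^3/s


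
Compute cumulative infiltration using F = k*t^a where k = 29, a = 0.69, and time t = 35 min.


F = k * t^a = 29 * 35^0.69
F = 29 * 11.625374

337.1358 mm


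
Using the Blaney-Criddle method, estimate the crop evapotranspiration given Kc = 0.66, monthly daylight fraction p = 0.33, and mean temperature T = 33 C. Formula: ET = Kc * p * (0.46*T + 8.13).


ET = Kc * p * (0.46*T + 8.13)
ET = 0.66 * 0.33 * (0.46*33 + 8.13)
ET = 0.66 * 0.33 * 23.3100

5.0769 mm/day


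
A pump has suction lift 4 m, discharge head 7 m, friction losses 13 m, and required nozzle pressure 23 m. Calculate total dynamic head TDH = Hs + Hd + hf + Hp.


TDH = Hs + Hd + hf + Hp = 4 + 7 + 13 + 23 = 47

47 m


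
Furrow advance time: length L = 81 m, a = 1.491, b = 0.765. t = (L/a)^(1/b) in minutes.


t = (L/a)^(1/b)
t = (81/1.491)^(1/0.765)
t = 54.325956^(1/0.765)

185.3461 min


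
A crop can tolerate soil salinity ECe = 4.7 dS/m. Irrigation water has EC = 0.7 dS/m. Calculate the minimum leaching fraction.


LR = ECiw / (5*ECe - ECiw)
LR = 0.7 / (5*4.7 - 0.7)
LR = 0.7 / 22.8000

0.0307


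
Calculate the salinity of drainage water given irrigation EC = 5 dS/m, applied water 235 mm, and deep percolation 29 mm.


EC_dw = EC_iw * D_iw / D_dw
EC_dw = 5 * 235 / 29
EC_dw = 1175 / 29

40.5172 dS/m


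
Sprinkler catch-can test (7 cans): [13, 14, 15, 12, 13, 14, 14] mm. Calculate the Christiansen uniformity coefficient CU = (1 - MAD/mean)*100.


mean = 13.571429 mm
MAD = 0.775510 mm
CU = (1 - 0.775510/13.571429)*100

94.2857 %


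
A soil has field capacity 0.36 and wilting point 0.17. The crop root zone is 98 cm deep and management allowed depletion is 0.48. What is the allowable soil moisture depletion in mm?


SMD = (FC - PWP) * d * MAD * 10
SMD = (0.36 - 0.17) * 98 * 0.48 * 10
SMD = 0.1900 * 98 * 0.48 * 10

89.3760 mm


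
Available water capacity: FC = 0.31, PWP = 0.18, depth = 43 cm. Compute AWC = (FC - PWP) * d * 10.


AWC = (FC - PWP) * d * 10
AWC = (0.31 - 0.18) * 43 * 10
AWC = 0.1300 * 43 * 10

55.9000 mm


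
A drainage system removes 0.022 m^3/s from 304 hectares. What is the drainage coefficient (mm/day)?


DC = Q * 86400 / (A * 10000) * 1000
DC = 0.022 * 86400 / (304 * 10000) * 1000
DC = 1900800.0000 / 3040000

0.6253 mm/day


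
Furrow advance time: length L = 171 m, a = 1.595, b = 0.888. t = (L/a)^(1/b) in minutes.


t = (L/a)^(1/b)
t = (171/1.595)^(1/0.888)
t = 107.210031^(1/0.888)

193.3308 min


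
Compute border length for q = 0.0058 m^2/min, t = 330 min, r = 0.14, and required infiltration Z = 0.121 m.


L = q*t/((1+r)*Z)
L = 0.0058*330/((1+0.14)*0.121)
L = 1.914/0.13794

13.8756 m


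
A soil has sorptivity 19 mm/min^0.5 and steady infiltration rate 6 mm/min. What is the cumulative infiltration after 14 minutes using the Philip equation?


F = S*sqrt(t) + A*t
F = 19*sqrt(14) + 6*14
F = 19*3.741657 + 84

155.0915 mm


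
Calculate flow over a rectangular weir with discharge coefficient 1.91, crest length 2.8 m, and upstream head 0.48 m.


Q = C * L * H^(3/2) = 1.91 * 2.8 * 0.48^1.5 = 1.91 * 2.8 * 0.332554

1.7785 m^3/s


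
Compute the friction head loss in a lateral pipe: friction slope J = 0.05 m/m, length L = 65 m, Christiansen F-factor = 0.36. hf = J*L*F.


hf = J * L * F = 0.05 * 65 * 0.36 = 1.1700 m

1.1700 m


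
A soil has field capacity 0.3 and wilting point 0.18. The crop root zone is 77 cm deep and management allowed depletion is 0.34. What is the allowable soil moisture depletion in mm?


SMD = (FC - PWP) * d * MAD * 10
SMD = (0.3 - 0.18) * 77 * 0.34 * 10
SMD = 0.1200 * 77 * 0.34 * 10

31.4160 mm


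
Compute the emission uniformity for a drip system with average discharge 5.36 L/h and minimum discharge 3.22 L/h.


EU = (q_min/q_avg)*100 = (3.22/5.36)*100 = 60.0746%

60.0746 %


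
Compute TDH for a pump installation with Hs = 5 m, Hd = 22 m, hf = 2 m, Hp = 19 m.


TDH = Hs + Hd + hf + Hp = 5 + 22 + 2 + 19 = 48

48 m


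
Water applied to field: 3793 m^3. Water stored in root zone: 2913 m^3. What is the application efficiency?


Ea = V_root / V_field * 100 = 2913 / 3793 * 100 = 76.7994%

76.7994 %


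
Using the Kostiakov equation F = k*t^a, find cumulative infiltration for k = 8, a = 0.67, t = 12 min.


F = k * t^a = 8 * 12^0.67
F = 8 * 5.285078

42.2806 mm


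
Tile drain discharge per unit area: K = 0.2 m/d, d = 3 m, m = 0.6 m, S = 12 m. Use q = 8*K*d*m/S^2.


q = 8*K*d*m/S^2
q = 8*0.2*3*0.6/12^2
q = 2.8800 / 144

0.0200 m/d


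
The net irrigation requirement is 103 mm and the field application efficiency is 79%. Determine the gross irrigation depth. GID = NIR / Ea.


Ea = 79% = 0.79
GID = NIR / Ea = 103 / 0.79 = 130.3797 mm

130.3797 mm


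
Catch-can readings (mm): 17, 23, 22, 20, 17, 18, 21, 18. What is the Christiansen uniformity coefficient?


mean = 19.500000 mm
MAD = 2.000000 mm
CU = (1 - 2.000000/19.500000)*100

89.7436 %


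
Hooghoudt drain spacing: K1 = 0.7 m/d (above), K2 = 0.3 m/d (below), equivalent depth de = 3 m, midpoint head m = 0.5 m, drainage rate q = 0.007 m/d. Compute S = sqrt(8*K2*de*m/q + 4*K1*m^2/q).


S^2 = 8*K2*de*m/q + 4*K1*m^2/q
S^2 = 8*0.3*3*0.5/0.007 + 4*0.7*0.5^2/0.007
S = sqrt(614.2857)

24.7848 m


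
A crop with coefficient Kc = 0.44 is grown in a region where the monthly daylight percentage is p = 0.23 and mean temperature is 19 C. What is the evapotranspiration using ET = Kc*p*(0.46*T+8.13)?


ET = Kc * p * (0.46*T + 8.13)
ET = 0.44 * 0.23 * (0.46*19 + 8.13)
ET = 0.44 * 0.23 * 16.8700

1.7072 mm/day


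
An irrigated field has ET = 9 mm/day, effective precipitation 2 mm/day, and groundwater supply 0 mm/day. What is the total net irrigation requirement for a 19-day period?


Daily deficit = ET - Pe - GW = 9 - 2 - 0 = 7 mm/day
NIR = 7 * 19 = 133 mm

133.0000 mm


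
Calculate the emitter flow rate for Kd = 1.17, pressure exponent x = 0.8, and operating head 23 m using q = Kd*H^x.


q = Kd * H^x = 1.17 * 23^0.8 = 1.17 * 12.285201

14.3737 L/h


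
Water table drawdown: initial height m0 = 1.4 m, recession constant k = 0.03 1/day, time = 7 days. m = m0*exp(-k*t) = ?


m = m0 * exp(-k*t)
m = 1.4 * exp(-0.03 * 7)
m = 1.4 * exp(-0.2100)

1.1348 m


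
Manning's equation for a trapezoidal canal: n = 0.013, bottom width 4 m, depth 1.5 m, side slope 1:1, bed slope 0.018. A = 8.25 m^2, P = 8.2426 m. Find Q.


R = A/P = 8.25/8.2426 = 1.000898
Q = (1/0.013) * 8.25 * 1.000898^(2/3) * 0.018^0.5

85.1936 m^3/s


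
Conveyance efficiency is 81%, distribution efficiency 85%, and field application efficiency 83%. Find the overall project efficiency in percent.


Ec = 0.81, Eb = 0.85, Ea = 0.83
E = 0.81 * 0.85 * 0.83 * 100 = 57.1455%

57.1455 %


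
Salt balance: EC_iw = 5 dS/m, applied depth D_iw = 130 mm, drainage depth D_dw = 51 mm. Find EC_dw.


EC_dw = EC_iw * D_iw / D_dw
EC_dw = 5 * 130 / 51
EC_dw = 650 / 51

12.7451 dS/m


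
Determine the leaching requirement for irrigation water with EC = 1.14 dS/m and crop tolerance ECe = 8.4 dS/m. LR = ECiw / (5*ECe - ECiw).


LR = ECiw / (5*ECe - ECiw)
LR = 1.14 / (5*8.4 - 1.14)
LR = 1.14 / 40.8600

0.0279


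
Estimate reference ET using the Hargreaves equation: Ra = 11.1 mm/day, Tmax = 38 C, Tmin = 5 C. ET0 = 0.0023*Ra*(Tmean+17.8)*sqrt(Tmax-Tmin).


Tmean = (Tmax + Tmin)/2 = (38 + 5)/2 = 21.5
ET0 = 0.0023 * 11.1 * (21.5 + 17.8) * sqrt(38 - 5)
ET0 = 0.0023 * 11.1 * 39.3 * 5.744563

5.7637 mm/day


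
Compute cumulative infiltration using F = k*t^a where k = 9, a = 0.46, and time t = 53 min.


F = k * t^a = 9 * 53^0.46
F = 9 * 6.211077

55.8997 mm


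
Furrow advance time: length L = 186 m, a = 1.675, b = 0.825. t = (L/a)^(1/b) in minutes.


t = (L/a)^(1/b)
t = (186/1.675)^(1/0.825)
t = 111.044776^(1/0.825)

301.5725 min


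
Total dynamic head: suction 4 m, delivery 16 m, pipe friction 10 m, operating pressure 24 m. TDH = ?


TDH = Hs + Hd + hf + Hp = 4 + 16 + 10 + 24 = 54

54 m


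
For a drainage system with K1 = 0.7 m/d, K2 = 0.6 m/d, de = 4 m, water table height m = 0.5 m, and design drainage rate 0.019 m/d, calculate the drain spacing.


S^2 = 8*K2*de*m/q + 4*K1*m^2/q
S^2 = 8*0.6*4*0.5/0.019 + 4*0.7*0.5^2/0.019
S = sqrt(542.1053)

23.2832 m


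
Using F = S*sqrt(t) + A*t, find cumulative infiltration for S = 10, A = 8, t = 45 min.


F = S*sqrt(t) + A*t
F = 10*sqrt(45) + 8*45
F = 10*6.708204 + 360

427.0820 mm


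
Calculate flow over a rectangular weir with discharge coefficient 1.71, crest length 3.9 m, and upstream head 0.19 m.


Q = C * L * H^(3/2) = 1.71 * 3.9 * 0.19^1.5 = 1.71 * 3.9 * 0.082819

0.5523 m^3/s


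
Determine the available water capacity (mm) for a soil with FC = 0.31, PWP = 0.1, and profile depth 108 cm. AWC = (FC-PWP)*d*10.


AWC = (FC - PWP) * d * 10
AWC = (0.31 - 0.1) * 108 * 10
AWC = 0.2100 * 108 * 10

226.8000 mm


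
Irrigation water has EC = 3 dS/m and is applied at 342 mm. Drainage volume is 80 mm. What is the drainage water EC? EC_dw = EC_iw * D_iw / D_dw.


EC_dw = EC_iw * D_iw / D_dw
EC_dw = 3 * 342 / 80
EC_dw = 1026 / 80

12.8250 dS/m


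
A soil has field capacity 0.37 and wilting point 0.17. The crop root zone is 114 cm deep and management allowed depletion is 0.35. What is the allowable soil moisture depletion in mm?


SMD = (FC - PWP) * d * MAD * 10
SMD = (0.37 - 0.17) * 114 * 0.35 * 10
SMD = 0.2000 * 114 * 0.35 * 10

79.8000 mm


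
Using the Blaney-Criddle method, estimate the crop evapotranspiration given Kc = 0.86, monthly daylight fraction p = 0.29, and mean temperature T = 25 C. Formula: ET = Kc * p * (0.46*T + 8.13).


ET = Kc * p * (0.46*T + 8.13)
ET = 0.86 * 0.29 * (0.46*25 + 8.13)
ET = 0.86 * 0.29 * 19.6300

4.8957 mm/day


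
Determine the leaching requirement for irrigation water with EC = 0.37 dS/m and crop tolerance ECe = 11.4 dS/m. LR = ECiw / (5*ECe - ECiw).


LR = ECiw / (5*ECe - ECiw)
LR = 0.37 / (5*11.4 - 0.37)
LR = 0.37 / 56.6300

0.0065


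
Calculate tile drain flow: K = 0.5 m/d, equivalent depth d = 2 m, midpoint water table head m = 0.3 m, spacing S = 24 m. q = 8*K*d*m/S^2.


q = 8*K*d*m/S^2
q = 8*0.5*2*0.3/24^2
q = 2.4000 / 576

0.0042 m/d


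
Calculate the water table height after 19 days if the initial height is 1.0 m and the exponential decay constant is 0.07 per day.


m = m0 * exp(-k*t)
m = 1.0 * exp(-0.07 * 19)
m = 1.0 * exp(-1.3300)

0.2645 m


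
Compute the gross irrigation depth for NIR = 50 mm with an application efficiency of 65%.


Ea = 65% = 0.65
GID = NIR / Ea = 50 / 0.65 = 76.9231 mm

76.9231 mm


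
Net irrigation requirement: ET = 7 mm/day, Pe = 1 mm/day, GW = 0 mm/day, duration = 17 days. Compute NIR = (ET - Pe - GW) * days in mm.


Daily deficit = ET - Pe - GW = 7 - 1 - 0 = 6 mm/day
NIR = 6 * 17 = 102 mm

102.0000 mm


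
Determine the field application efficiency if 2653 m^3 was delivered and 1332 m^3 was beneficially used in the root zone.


Ea = V_root / V_field * 100 = 1332 / 2653 * 100 = 50.2073%

50.2073 %


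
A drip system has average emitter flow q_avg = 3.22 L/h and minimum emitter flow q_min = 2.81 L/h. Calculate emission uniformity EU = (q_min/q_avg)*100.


EU = (q_min/q_avg)*100 = (2.81/3.22)*100 = 87.2671%

87.2671 %


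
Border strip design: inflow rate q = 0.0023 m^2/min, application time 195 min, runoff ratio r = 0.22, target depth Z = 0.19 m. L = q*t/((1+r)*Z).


L = q*t/((1+r)*Z)
L = 0.0023*195/((1+0.22)*0.19)
L = 0.4485/0.2318

1.9349 m


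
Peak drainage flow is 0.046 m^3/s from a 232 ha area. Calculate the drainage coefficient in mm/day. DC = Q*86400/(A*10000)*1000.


DC = Q * 86400 / (A * 10000) * 1000
DC = 0.046 * 86400 / (232 * 10000) * 1000
DC = 3974400.0000 / 2320000

1.7131 mm/day


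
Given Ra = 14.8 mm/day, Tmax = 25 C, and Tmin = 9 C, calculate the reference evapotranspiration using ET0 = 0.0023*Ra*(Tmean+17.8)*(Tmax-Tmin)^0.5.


Tmean = (Tmax + Tmin)/2 = (25 + 9)/2 = 17.0
ET0 = 0.0023 * 14.8 * (17.0 + 17.8) * sqrt(25 - 9)
ET0 = 0.0023 * 14.8 * 34.8 * 4.000000

4.7384 mm/day


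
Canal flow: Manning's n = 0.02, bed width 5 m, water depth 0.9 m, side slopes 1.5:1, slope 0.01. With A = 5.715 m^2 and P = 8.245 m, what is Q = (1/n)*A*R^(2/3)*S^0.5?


R = A/P = 5.715/8.245 = 0.693147
Q = (1/0.02) * 5.715 * 0.693147^(2/3) * 0.01^0.5

22.3805 m^3/s


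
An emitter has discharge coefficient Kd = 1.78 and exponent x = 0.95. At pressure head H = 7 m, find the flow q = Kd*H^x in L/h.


q = Kd * H^x = 1.78 * 7^0.95 = 1.78 * 6.351015

11.3048 L/h


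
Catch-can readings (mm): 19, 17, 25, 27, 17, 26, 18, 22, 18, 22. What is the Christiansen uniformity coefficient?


mean = 21.100000 mm
MAD = 3.300000 mm
CU = (1 - 3.300000/21.100000)*100

84.3602 %


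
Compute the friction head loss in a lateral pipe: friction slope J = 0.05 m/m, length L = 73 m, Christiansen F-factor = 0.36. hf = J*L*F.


hf = J * L * F = 0.05 * 73 * 0.36 = 1.3140 m

1.3140 m


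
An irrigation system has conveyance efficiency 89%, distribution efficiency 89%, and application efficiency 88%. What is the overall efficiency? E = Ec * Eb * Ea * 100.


Ec = 0.89, Eb = 0.89, Ea = 0.88
E = 0.89 * 0.89 * 0.88 * 100 = 69.7048%

69.7048 %


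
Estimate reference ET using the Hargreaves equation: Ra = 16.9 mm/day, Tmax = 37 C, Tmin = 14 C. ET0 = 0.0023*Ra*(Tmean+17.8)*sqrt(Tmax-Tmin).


Tmean = (Tmax + Tmin)/2 = (37 + 14)/2 = 25.5
ET0 = 0.0023 * 16.9 * (25.5 + 17.8) * sqrt(37 - 14)
ET0 = 0.0023 * 16.9 * 43.3 * 4.795832

8.0717 mm/day


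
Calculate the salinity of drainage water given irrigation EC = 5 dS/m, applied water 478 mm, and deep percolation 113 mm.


EC_dw = EC_iw * D_iw / D_dw
EC_dw = 5 * 478 / 113
EC_dw = 2390 / 113

21.1504 dS/m


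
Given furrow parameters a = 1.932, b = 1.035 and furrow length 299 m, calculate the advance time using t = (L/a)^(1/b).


t = (L/a)^(1/b)
t = (299/1.932)^(1/1.035)
t = 154.761905^(1/1.035)

130.5021 min


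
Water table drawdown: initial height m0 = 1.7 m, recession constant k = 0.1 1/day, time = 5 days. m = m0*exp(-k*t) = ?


m = m0 * exp(-k*t)
m = 1.7 * exp(-0.1 * 5)
m = 1.7 * exp(-0.5000)

1.0311 m


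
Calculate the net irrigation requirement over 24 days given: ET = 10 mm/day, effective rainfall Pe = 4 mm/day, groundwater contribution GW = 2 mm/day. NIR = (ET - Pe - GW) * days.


Daily deficit = ET - Pe - GW = 10 - 4 - 2 = 4 mm/day
NIR = 4 * 24 = 96 mm

96.0000 mm


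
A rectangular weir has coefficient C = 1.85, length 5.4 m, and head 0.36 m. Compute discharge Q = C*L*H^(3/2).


Q = C * L * H^(3/2) = 1.85 * 5.4 * 0.36^1.5 = 1.85 * 5.4 * 0.216000

2.1578 m^3/s


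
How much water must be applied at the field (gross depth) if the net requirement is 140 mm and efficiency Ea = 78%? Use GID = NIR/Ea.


Ea = 78% = 0.78
GID = NIR / Ea = 140 / 0.78 = 179.4872 mm

179.4872 mm


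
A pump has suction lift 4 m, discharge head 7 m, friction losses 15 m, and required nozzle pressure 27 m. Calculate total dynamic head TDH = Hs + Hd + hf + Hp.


TDH = Hs + Hd + hf + Hp = 4 + 7 + 15 + 27 = 53

53 m


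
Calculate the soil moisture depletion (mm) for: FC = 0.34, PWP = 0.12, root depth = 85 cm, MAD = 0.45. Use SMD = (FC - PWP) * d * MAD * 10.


SMD = (FC - PWP) * d * MAD * 10
SMD = (0.34 - 0.12) * 85 * 0.45 * 10
SMD = 0.2200 * 85 * 0.45 * 10

84.1500 mm


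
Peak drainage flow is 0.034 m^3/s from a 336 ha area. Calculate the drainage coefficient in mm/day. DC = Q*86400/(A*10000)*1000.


DC = Q * 86400 / (A * 10000) * 1000
DC = 0.034 * 86400 / (336 * 10000) * 1000
DC = 2937600.0000 / 3360000

0.8743 mm/day


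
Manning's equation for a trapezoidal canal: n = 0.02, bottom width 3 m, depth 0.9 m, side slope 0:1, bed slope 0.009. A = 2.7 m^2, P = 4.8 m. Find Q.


R = A/P = 2.7/4.8 = 0.562500
Q = (1/0.02) * 2.7 * 0.562500^(2/3) * 0.009^0.5

8.7271 m^3/s


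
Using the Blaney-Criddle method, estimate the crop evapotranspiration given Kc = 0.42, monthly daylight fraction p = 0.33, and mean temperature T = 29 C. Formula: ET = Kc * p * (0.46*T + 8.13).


ET = Kc * p * (0.46*T + 8.13)
ET = 0.42 * 0.33 * (0.46*29 + 8.13)
ET = 0.42 * 0.33 * 21.4700

2.9757 mm/day


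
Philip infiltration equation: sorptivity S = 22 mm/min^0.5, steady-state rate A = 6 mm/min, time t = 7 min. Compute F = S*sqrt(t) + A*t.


F = S*sqrt(t) + A*t
F = 22*sqrt(7) + 6*7
F = 22*2.645751 + 42

100.2065 mm


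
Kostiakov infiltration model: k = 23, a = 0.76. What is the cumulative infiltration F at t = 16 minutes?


F = k * t^a = 23 * 16^0.76
F = 23 * 8.224911

189.1730 mm


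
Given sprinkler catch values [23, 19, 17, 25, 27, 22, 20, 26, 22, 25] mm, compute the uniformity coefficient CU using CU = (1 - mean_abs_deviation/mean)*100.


mean = 22.600000 mm
MAD = 2.600000 mm
CU = (1 - 2.600000/22.600000)*100

88.4956 %


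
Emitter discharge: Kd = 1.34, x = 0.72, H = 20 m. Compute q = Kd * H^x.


q = Kd * H^x = 1.34 * 20^0.72 = 1.34 * 8.644534

11.5837 L/h


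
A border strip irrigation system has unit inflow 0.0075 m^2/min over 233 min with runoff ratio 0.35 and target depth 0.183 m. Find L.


L = q*t/((1+r)*Z)
L = 0.0075*233/((1+0.35)*0.183)
L = 1.7475/0.24705

7.0735 m


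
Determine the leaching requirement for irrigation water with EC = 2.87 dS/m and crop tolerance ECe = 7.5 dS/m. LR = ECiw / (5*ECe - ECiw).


LR = ECiw / (5*ECe - ECiw)
LR = 2.87 / (5*7.5 - 2.87)
LR = 2.87 / 34.6300

0.0829


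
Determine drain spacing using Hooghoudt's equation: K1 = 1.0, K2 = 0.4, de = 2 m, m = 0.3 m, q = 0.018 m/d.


S^2 = 8*K2*de*m/q + 4*K1*m^2/q
S^2 = 8*0.4*2*0.3/0.018 + 4*1.0*0.3^2/0.018
S = sqrt(126.6667)

11.2546 m


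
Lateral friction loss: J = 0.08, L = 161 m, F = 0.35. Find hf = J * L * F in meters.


hf = J * L * F = 0.08 * 161 * 0.35 = 4.5080 m

4.5080 m


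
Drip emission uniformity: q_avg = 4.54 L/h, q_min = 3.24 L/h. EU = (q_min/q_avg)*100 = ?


EU = (q_min/q_avg)*100 = (3.24/4.54)*100 = 71.3656%

71.3656 %


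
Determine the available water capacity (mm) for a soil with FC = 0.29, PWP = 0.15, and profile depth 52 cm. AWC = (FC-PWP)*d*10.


AWC = (FC - PWP) * d * 10
AWC = (0.29 - 0.15) * 52 * 10
AWC = 0.1400 * 52 * 10

72.8000 mm


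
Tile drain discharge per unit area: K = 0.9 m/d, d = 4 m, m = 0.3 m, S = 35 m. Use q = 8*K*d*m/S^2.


q = 8*K*d*m/S^2
q = 8*0.9*4*0.3/35^2
q = 8.6400 / 1225

0.0071 m/d


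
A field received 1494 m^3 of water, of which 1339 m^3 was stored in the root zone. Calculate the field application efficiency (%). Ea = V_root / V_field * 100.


Ea = V_root / V_field * 100 = 1339 / 1494 * 100 = 89.6252%

89.6252 %


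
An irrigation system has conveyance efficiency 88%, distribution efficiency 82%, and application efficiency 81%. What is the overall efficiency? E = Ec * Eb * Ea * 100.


Ec = 0.88, Eb = 0.82, Ea = 0.81
E = 0.88 * 0.82 * 0.81 * 100 = 58.4496%

58.4496 %


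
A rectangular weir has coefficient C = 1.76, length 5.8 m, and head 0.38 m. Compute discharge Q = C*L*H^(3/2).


Q = C * L * H^(3/2) = 1.76 * 5.8 * 0.38^1.5 = 1.76 * 5.8 * 0.234248

2.3912 m^3/s


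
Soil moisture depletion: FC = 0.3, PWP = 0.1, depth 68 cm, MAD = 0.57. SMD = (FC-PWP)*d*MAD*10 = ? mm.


SMD = (FC - PWP) * d * MAD * 10
SMD = (0.3 - 0.1) * 68 * 0.57 * 10
SMD = 0.2000 * 68 * 0.57 * 10

77.5200 mm


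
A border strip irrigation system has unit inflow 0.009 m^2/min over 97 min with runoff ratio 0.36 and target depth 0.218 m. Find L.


L = q*t/((1+r)*Z)
L = 0.009*97/((1+0.36)*0.218)
L = 0.873/0.29648

2.9445 m


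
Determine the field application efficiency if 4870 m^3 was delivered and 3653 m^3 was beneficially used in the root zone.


Ea = V_root / V_field * 100 = 3653 / 4870 * 100 = 75.0103%

75.0103 %


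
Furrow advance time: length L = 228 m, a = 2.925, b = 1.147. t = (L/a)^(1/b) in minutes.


t = (L/a)^(1/b)
t = (228/2.925)^(1/1.147)
t = 77.948718^(1/1.147)

44.6020 min


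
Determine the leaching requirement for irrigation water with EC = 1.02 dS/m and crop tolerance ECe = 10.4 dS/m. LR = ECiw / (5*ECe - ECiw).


LR = ECiw / (5*ECe - ECiw)
LR = 1.02 / (5*10.4 - 1.02)
LR = 1.02 / 50.9800

0.0200


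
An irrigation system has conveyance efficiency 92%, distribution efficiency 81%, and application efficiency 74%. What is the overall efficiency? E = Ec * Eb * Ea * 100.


Ec = 0.92, Eb = 0.81, Ea = 0.74
E = 0.92 * 0.81 * 0.74 * 100 = 55.1448%

55.1448 %


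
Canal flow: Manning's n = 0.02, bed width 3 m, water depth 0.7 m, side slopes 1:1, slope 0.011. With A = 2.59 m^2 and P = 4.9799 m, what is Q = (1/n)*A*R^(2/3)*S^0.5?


R = A/P = 2.59/4.9799 = 0.520091
Q = (1/0.02) * 2.59 * 0.520091^(2/3) * 0.011^0.5

8.7839 m^3/s


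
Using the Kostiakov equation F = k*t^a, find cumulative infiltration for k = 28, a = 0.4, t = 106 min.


F = k * t^a = 28 * 106^0.4
F = 28 * 6.458361

180.8341 mm


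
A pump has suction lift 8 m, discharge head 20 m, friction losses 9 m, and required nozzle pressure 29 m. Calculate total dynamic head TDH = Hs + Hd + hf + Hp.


TDH = Hs + Hd + hf + Hp = 8 + 20 + 9 + 29 = 66

66 m


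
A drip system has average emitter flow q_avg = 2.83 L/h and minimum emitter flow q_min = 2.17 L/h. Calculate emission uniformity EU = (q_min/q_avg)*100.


EU = (q_min/q_avg)*100 = (2.17/2.83)*100 = 76.6784%

76.6784 %


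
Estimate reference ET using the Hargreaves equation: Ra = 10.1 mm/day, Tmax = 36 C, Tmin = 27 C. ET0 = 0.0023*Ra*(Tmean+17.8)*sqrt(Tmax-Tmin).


Tmean = (Tmax + Tmin)/2 = (36 + 27)/2 = 31.5
ET0 = 0.0023 * 10.1 * (31.5 + 17.8) * sqrt(36 - 27)
ET0 = 0.0023 * 10.1 * 49.3 * 3.000000

3.4357 mm/day


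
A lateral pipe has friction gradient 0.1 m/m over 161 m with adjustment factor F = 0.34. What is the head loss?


hf = J * L * F = 0.1 * 161 * 0.34 = 5.4740 m

5.4740 m


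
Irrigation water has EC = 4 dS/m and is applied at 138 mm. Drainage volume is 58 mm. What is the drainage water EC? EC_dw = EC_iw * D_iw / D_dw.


EC_dw = EC_iw * D_iw / D_dw
EC_dw = 4 * 138 / 58
EC_dw = 552 / 58

9.5172 dS/m


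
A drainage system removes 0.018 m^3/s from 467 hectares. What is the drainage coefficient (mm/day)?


DC = Q * 86400 / (A * 10000) * 1000
DC = 0.018 * 86400 / (467 * 10000) * 1000
DC = 1555200.0000 / 4670000

0.3330 mm/day


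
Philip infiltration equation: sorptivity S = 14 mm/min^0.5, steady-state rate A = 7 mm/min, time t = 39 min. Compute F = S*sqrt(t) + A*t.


F = S*sqrt(t) + A*t
F = 14*sqrt(39) + 7*39
F = 14*6.244998 + 273

360.4300 mm


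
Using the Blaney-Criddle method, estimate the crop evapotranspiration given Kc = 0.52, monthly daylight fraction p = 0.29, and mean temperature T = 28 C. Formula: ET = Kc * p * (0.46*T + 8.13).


ET = Kc * p * (0.46*T + 8.13)
ET = 0.52 * 0.29 * (0.46*28 + 8.13)
ET = 0.52 * 0.29 * 21.0100

3.1683 mm/day


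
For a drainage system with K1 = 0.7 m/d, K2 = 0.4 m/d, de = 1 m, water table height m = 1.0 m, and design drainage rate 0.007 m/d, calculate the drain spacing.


S^2 = 8*K2*de*m/q + 4*K1*m^2/q
S^2 = 8*0.4*1*1.0/0.007 + 4*0.7*1.0^2/0.007
S = sqrt(857.1429)

29.2770 m


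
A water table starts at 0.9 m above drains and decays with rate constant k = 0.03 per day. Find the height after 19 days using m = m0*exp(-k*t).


m = m0 * exp(-k*t)
m = 0.9 * exp(-0.03 * 19)
m = 0.9 * exp(-0.5700)

0.5090 m


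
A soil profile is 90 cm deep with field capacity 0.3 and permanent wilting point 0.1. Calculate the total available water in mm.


AWC = (FC - PWP) * d * 10
AWC = (0.3 - 0.1) * 90 * 10
AWC = 0.2000 * 90 * 10

180.0000 mm


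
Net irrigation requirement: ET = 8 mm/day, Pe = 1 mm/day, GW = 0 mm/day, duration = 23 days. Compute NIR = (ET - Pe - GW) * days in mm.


Daily deficit = ET - Pe - GW = 8 - 1 - 0 = 7 mm/day
NIR = 7 * 23 = 161 mm

161.0000 mm


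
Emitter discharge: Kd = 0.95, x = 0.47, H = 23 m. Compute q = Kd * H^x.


q = Kd * H^x = 0.95 * 23^0.47 = 0.95 * 4.365280

4.1470 L/h


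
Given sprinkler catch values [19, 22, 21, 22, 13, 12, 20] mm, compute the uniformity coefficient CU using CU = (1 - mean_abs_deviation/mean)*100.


mean = 18.428571 mm
MAD = 3.387755 mm
CU = (1 - 3.387755/18.428571)*100

81.6168 %


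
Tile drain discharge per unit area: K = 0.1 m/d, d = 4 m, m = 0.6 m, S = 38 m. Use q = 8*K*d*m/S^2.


q = 8*K*d*m/S^2
q = 8*0.1*4*0.6/38^2
q = 1.9200 / 1444

0.0013 m/d


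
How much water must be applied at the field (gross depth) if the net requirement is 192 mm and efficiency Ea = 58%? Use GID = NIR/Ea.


Ea = 58% = 0.58
GID = NIR / Ea = 192 / 0.58 = 331.0345 mm

331.0345 mm


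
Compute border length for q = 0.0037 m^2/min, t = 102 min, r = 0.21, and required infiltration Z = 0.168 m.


L = q*t/((1+r)*Z)
L = 0.0037*102/((1+0.21)*0.168)
L = 0.3774/0.20328

1.8566 m


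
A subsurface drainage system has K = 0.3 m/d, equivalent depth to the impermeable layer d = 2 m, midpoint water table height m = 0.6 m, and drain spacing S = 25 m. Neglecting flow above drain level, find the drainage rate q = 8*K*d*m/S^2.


q = 8*K*d*m/S^2
q = 8*0.3*2*0.6/25^2
q = 2.8800 / 625

0.0046 m/d


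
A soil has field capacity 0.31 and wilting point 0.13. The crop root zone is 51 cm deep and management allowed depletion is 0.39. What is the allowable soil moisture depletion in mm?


SMD = (FC - PWP) * d * MAD * 10
SMD = (0.31 - 0.13) * 51 * 0.39 * 10
SMD = 0.1800 * 51 * 0.39 * 10

35.8020 mm


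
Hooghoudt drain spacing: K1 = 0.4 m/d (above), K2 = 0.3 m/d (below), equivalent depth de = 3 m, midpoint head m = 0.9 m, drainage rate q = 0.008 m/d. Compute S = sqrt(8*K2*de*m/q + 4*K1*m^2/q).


S^2 = 8*K2*de*m/q + 4*K1*m^2/q
S^2 = 8*0.3*3*0.9/0.008 + 4*0.4*0.9^2/0.008
S = sqrt(972.0000)

31.1769 m


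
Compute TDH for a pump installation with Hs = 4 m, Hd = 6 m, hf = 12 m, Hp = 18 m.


TDH = Hs + Hd + hf + Hp = 4 + 6 + 12 + 18 = 40

40 m


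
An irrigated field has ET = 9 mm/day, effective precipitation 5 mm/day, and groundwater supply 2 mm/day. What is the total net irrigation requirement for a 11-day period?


Daily deficit = ET - Pe - GW = 9 - 5 - 2 = 2 mm/day
NIR = 2 * 11 = 22 mm

22.0000 mm


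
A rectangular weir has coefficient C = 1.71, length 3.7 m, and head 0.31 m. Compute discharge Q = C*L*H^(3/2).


Q = C * L * H^(3/2) = 1.71 * 3.7 * 0.31^1.5 = 1.71 * 3.7 * 0.172601

1.0920 m^3/s


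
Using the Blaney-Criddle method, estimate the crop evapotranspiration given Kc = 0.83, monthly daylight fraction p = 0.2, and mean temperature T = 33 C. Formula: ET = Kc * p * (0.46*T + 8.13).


ET = Kc * p * (0.46*T + 8.13)
ET = 0.83 * 0.2 * (0.46*33 + 8.13)
ET = 0.83 * 0.2 * 23.3100

3.8695 mm/day


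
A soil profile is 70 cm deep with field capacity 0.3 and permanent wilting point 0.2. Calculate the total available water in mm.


AWC = (FC - PWP) * d * 10
AWC = (0.3 - 0.2) * 70 * 10
AWC = 0.1000 * 70 * 10

70.0000 mm


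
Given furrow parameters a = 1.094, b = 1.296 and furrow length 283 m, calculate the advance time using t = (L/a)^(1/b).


t = (L/a)^(1/b)
t = (283/1.094)^(1/1.296)
t = 258.683729^(1/1.296)

72.7285 min


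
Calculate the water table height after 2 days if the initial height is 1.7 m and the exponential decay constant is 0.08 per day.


m = m0 * exp(-k*t)
m = 1.7 * exp(-0.08 * 2)
m = 1.7 * exp(-0.1600)

1.4486 m


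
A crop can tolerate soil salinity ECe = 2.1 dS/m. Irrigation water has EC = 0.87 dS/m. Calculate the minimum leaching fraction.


LR = ECiw / (5*ECe - ECiw)
LR = 0.87 / (5*2.1 - 0.87)
LR = 0.87 / 9.6300

0.0903


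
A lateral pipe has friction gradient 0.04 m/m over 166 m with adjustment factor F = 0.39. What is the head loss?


hf = J * L * F = 0.04 * 166 * 0.39 = 2.5896 m

2.5896 m


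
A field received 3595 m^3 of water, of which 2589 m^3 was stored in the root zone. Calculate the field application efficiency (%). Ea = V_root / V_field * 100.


Ea = V_root / V_field * 100 = 2589 / 3595 * 100 = 72.0167%

72.0167 %


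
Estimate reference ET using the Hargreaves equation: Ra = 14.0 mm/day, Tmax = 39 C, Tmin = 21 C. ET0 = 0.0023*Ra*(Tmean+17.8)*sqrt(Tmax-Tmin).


Tmean = (Tmax + Tmin)/2 = (39 + 21)/2 = 30.0
ET0 = 0.0023 * 14.0 * (30.0 + 17.8) * sqrt(39 - 21)
ET0 = 0.0023 * 14.0 * 47.8 * 4.242641

6.5301 mm/day


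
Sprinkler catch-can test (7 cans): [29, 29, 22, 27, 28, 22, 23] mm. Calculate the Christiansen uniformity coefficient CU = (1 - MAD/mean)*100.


mean = 25.714286 mm
MAD = 2.897959 mm
CU = (1 - 2.897959/25.714286)*100

88.7302 %


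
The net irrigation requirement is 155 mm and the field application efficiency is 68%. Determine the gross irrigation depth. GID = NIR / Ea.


Ea = 68% = 0.68
GID = NIR / Ea = 155 / 0.68 = 227.9412 mm

227.9412 mm


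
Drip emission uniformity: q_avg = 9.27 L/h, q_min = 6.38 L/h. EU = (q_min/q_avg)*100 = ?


EU = (q_min/q_avg)*100 = (6.38/9.27)*100 = 68.8242%

68.8242 %


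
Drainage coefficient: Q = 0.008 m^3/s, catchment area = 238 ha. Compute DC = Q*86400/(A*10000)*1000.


DC = Q * 86400 / (A * 10000) * 1000
DC = 0.008 * 86400 / (238 * 10000) * 1000
DC = 691200.0000 / 2380000

0.2904 mm/day


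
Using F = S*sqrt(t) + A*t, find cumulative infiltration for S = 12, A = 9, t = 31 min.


F = S*sqrt(t) + A*t
F = 12*sqrt(31) + 9*31
F = 12*5.567764 + 279

345.8132 mm


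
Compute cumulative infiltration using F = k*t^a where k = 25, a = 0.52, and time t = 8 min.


F = k * t^a = 25 * 8^0.52
F = 25 * 2.948538

73.7135 mm


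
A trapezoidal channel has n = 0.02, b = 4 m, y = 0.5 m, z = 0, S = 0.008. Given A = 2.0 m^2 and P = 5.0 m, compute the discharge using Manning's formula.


R = A/P = 2.0/5.0 = 0.400000
Q = (1/0.02) * 2.0 * 0.400000^(2/3) * 0.008^0.5

4.8557 m^3/s


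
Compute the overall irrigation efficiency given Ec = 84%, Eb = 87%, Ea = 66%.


Ec = 0.84, Eb = 0.87, Ea = 0.66
E = 0.84 * 0.87 * 0.66 * 100 = 48.2328%

48.2328 %
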